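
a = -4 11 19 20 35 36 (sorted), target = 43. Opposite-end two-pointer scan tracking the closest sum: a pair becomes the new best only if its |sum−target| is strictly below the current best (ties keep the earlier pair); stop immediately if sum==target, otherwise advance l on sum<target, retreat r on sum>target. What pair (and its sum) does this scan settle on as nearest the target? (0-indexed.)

pair (11, 35) with sum 46 (|Δ|=3)

[0,5] -4+36=32 d=11 * → l++
[1,5] 11+36=47 d=4 * → r--
[1,4] 11+35=46 d=3 * → r--
[1,3] 11+20=31 d=12 → l++
[2,3] 19+20=39 d=4 → l++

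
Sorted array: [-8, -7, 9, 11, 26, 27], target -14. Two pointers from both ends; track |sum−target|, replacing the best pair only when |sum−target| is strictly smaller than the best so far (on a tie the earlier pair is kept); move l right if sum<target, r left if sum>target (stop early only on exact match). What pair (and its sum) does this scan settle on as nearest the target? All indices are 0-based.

l=0 r=5: -8+27=19 d=33 *, r--
l=0 r=4: -8+26=18 d=32 *, r--
l=0 r=3: -8+11=3 d=17 *, r--
l=0 r=2: -8+9=1 d=15 *, r--
l=0 r=1: -8+-7=-15 d=1 *, l++

pair (-8, -7) with sum -15 (|Δ|=1)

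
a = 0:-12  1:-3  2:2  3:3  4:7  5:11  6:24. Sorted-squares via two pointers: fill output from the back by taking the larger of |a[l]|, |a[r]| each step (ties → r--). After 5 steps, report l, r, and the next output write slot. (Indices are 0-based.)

l=0 r=6: |-12|<=|24| out[6]=576, r--
l=0 r=5: |-12|>|11| out[5]=144, l++
l=1 r=5: |-3|<=|11| out[4]=121, r--
l=1 r=4: |-3|<=|7| out[3]=49, r--
l=1 r=3: |-3|<=|3| out[2]=9, r--

l=1, r=2, next write slot=1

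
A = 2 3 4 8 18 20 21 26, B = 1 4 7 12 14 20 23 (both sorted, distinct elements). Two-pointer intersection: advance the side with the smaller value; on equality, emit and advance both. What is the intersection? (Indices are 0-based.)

[i=0,j=0] 2>1 → j++
[i=0,j=1] 2<4 → i++
[i=1,j=1] 3<4 → i++
[i=2,j=1] 4==4 emit → i++,j++
[i=3,j=2] 8>7 → j++
[i=3,j=3] 8<12 → i++
[i=4,j=3] 18>12 → j++
[i=4,j=4] 18>14 → j++
[i=4,j=5] 18<20 → i++
[i=5,j=5] 20==20 emit → i++,j++
[i=6,j=6] 21<23 → i++
[i=7,j=6] 26>23 → j++

intersection = [4, 20]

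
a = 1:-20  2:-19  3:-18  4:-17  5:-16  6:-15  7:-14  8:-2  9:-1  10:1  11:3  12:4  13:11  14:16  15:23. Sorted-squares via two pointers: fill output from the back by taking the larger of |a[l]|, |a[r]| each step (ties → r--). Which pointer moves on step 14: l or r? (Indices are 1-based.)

r

[1,15] |-20|<=|23| out[15]=529 → r--
[1,14] |-20|>|16| out[14]=400 → l++
[2,14] |-19|>|16| out[13]=361 → l++
[3,14] |-18|>|16| out[12]=324 → l++
[4,14] |-17|>|16| out[11]=289 → l++
[5,14] |-16|<=|16| out[10]=256 → r--
[5,13] |-16|>|11| out[9]=256 → l++
[6,13] |-15|>|11| out[8]=225 → l++
[7,13] |-14|>|11| out[7]=196 → l++
[8,13] |-2|<=|11| out[6]=121 → r--
[8,12] |-2|<=|4| out[5]=16 → r--
[8,11] |-2|<=|3| out[4]=9 → r--
[8,10] |-2|>|1| out[3]=4 → l++
[9,10] |-1|<=|1| out[2]=1 → r--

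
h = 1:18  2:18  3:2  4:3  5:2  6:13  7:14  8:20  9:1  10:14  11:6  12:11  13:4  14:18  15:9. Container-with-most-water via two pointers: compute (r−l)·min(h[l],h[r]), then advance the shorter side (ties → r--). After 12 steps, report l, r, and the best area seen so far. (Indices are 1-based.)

l=1 r=15: min(18,9)*14=126 best=126 *, r--
l=1 r=14: min(18,18)*13=234 best=234 *, r--
l=1 r=13: min(18,4)*12=48 best=234, r--
l=1 r=12: min(18,11)*11=121 best=234, r--
l=1 r=11: min(18,6)*10=60 best=234, r--
l=1 r=10: min(18,14)*9=126 best=234, r--
l=1 r=9: min(18,1)*8=8 best=234, r--
l=1 r=8: min(18,20)*7=126 best=234, l++
l=2 r=8: min(18,20)*6=108 best=234, l++
l=3 r=8: min(2,20)*5=10 best=234, l++
l=4 r=8: min(3,20)*4=12 best=234, l++
l=5 r=8: min(2,20)*3=6 best=234, l++

l=6, r=8, best area=234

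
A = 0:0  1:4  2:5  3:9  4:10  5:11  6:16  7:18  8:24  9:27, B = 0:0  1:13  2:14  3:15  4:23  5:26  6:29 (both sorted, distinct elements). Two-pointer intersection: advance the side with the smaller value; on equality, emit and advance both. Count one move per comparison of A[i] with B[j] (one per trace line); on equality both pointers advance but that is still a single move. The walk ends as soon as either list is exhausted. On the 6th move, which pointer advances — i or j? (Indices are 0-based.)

i

[i=0,j=0] 0==0 emit → i++,j++
[i=1,j=1] 4<13 → i++
[i=2,j=1] 5<13 → i++
[i=3,j=1] 9<13 → i++
[i=4,j=1] 10<13 → i++
[i=5,j=1] 11<13 → i++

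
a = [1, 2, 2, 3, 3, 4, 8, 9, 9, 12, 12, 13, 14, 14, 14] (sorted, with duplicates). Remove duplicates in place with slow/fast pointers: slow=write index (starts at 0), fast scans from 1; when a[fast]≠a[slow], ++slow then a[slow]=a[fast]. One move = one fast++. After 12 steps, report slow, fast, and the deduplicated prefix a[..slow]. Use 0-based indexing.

slow=8, fast=13, prefix=[1, 2, 3, 4, 8, 9, 12, 13, 14]

slow=0 fast=1: a[fast]=2≠a[slow]=1 write a[1]=2, slow++,fast++
slow=1 fast=2: a[fast]=2=a[slow] dup, fast++
slow=1 fast=3: a[fast]=3≠a[slow]=2 write a[2]=3, slow++,fast++
slow=2 fast=4: a[fast]=3=a[slow] dup, fast++
slow=2 fast=5: a[fast]=4≠a[slow]=3 write a[3]=4, slow++,fast++
slow=3 fast=6: a[fast]=8≠a[slow]=4 write a[4]=8, slow++,fast++
slow=4 fast=7: a[fast]=9≠a[slow]=8 write a[5]=9, slow++,fast++
slow=5 fast=8: a[fast]=9=a[slow] dup, fast++
slow=5 fast=9: a[fast]=12≠a[slow]=9 write a[6]=12, slow++,fast++
slow=6 fast=10: a[fast]=12=a[slow] dup, fast++
slow=6 fast=11: a[fast]=13≠a[slow]=12 write a[7]=13, slow++,fast++
slow=7 fast=12: a[fast]=14≠a[slow]=13 write a[8]=14, slow++,fast++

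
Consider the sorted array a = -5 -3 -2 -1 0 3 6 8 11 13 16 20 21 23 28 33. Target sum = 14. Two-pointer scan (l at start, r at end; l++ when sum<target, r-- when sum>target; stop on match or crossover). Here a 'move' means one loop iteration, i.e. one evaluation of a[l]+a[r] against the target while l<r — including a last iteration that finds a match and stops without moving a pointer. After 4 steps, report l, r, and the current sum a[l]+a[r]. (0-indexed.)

l=0, r=11, sum=15

[0,15] -5+33=28 >14 → r--
[0,14] -5+28=23 >14 → r--
[0,13] -5+23=18 >14 → r--
[0,12] -5+21=16 >14 → r--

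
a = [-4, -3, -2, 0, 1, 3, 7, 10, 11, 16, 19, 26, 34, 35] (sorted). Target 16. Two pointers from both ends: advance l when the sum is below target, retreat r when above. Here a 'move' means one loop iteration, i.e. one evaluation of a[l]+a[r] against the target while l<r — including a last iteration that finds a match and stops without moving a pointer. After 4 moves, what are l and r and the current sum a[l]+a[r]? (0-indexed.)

[0,13] -4+35=31 >16 → r--
[0,12] -4+34=30 >16 → r--
[0,11] -4+26=22 >16 → r--
[0,10] -4+19=15 <16 → l++

l=1, r=10, sum=16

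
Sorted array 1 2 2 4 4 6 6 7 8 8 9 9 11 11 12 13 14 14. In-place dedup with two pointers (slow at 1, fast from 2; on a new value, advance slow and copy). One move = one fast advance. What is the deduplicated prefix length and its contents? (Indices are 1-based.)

slow=1 fast=2: a[fast]=2≠a[slow]=1 write a[2]=2, slow++,fast++
slow=2 fast=3: a[fast]=2=a[slow] dup, fast++
slow=2 fast=4: a[fast]=4≠a[slow]=2 write a[3]=4, slow++,fast++
slow=3 fast=5: a[fast]=4=a[slow] dup, fast++
slow=3 fast=6: a[fast]=6≠a[slow]=4 write a[4]=6, slow++,fast++
slow=4 fast=7: a[fast]=6=a[slow] dup, fast++
slow=4 fast=8: a[fast]=7≠a[slow]=6 write a[5]=7, slow++,fast++
slow=5 fast=9: a[fast]=8≠a[slow]=7 write a[6]=8, slow++,fast++
slow=6 fast=10: a[fast]=8=a[slow] dup, fast++
slow=6 fast=11: a[fast]=9≠a[slow]=8 write a[7]=9, slow++,fast++
slow=7 fast=12: a[fast]=9=a[slow] dup, fast++
slow=7 fast=13: a[fast]=11≠a[slow]=9 write a[8]=11, slow++,fast++
slow=8 fast=14: a[fast]=11=a[slow] dup, fast++
slow=8 fast=15: a[fast]=12≠a[slow]=11 write a[9]=12, slow++,fast++
slow=9 fast=16: a[fast]=13≠a[slow]=12 write a[10]=13, slow++,fast++
slow=10 fast=17: a[fast]=14≠a[slow]=13 write a[11]=14, slow++,fast++
slow=11 fast=18: a[fast]=14=a[slow] dup, fast++

length 11; prefix = [1, 2, 4, 6, 7, 8, 9, 11, 12, 13, 14]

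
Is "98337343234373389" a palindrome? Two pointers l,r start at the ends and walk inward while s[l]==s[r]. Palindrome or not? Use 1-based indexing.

palindrome

[1,17] '9'=='9' → l++,r--
[2,16] '8'=='8' → l++,r--
[3,15] '3'=='3' → l++,r--
[4,14] '3'=='3' → l++,r--
[5,13] '7'=='7' → l++,r--
[6,12] '3'=='3' → l++,r--
[7,11] '4'=='4' → l++,r--
[8,10] '3'=='3' → l++,r--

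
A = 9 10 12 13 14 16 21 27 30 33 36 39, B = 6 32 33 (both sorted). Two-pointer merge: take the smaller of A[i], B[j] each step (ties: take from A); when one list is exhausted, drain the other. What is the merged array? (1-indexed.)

[6, 9, 10, 12, 13, 14, 16, 21, 27, 30, 32, 33, 33, 36, 39]

[i=1,j=1] A[i]=9>B[j]=6 take 6 → j++
[i=1,j=2] A[i]=9<=B[j]=32 take 9 → i++
[i=2,j=2] A[i]=10<=B[j]=32 take 10 → i++
[i=3,j=2] A[i]=12<=B[j]=32 take 12 → i++
[i=4,j=2] A[i]=13<=B[j]=32 take 13 → i++
[i=5,j=2] A[i]=14<=B[j]=32 take 14 → i++
[i=6,j=2] A[i]=16<=B[j]=32 take 16 → i++
[i=7,j=2] A[i]=21<=B[j]=32 take 21 → i++
[i=8,j=2] A[i]=27<=B[j]=32 take 27 → i++
[i=9,j=2] A[i]=30<=B[j]=32 take 30 → i++
[i=10,j=2] A[i]=33>B[j]=32 take 32 → j++
[i=10,j=3] A[i]=33<=B[j]=33 take 33 → i++
[i=11,j=3] A[i]=36>B[j]=33 take 33 → j++
[i=11,j=4] B done, take A[i]=36 → i++
[i=12,j=4] B done, take A[i]=39 → i++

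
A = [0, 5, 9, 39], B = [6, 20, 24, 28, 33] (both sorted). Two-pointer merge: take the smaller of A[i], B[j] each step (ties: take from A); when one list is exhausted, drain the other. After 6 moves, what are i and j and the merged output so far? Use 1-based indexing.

[i=1,j=1] A[i]=0<=B[j]=6 take 0 → i++
[i=2,j=1] A[i]=5<=B[j]=6 take 5 → i++
[i=3,j=1] A[i]=9>B[j]=6 take 6 → j++
[i=3,j=2] A[i]=9<=B[j]=20 take 9 → i++
[i=4,j=2] A[i]=39>B[j]=20 take 20 → j++
[i=4,j=3] A[i]=39>B[j]=24 take 24 → j++

i=4, j=4, merged so far=[0, 5, 6, 9, 20, 24]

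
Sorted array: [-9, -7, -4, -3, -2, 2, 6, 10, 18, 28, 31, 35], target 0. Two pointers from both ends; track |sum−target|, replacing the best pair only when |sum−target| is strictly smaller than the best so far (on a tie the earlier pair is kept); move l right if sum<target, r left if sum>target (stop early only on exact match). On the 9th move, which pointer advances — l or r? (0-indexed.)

l

l=0 r=11: -9+35=26 d=26 *, r--
l=0 r=10: -9+31=22 d=22 *, r--
l=0 r=9: -9+28=19 d=19 *, r--
l=0 r=8: -9+18=9 d=9 *, r--
l=0 r=7: -9+10=1 d=1 *, r--
l=0 r=6: -9+6=-3 d=3, l++
l=1 r=6: -7+6=-1 d=1, l++
l=2 r=6: -4+6=2 d=2, r--
l=2 r=5: -4+2=-2 d=2, l++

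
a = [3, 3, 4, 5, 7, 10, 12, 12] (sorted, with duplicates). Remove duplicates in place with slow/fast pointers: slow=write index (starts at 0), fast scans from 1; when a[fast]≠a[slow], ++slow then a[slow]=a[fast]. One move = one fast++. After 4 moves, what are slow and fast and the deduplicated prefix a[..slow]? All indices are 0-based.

slow=3, fast=5, prefix=[3, 4, 5, 7]

(s=0,f=1) a[fast]=3=a[slow] dup → fast++
(s=0,f=2) a[fast]=4≠a[slow]=3 write a[1]=4 → slow++,fast++
(s=1,f=3) a[fast]=5≠a[slow]=4 write a[2]=5 → slow++,fast++
(s=2,f=4) a[fast]=7≠a[slow]=5 write a[3]=7 → slow++,fast++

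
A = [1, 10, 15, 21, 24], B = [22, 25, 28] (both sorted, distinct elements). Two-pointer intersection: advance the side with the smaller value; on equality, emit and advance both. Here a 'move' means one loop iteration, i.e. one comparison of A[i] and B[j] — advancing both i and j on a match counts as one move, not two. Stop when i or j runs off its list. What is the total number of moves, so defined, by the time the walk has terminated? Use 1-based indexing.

6 moves

i=1 j=1: 1<22, i++
i=2 j=1: 10<22, i++
i=3 j=1: 15<22, i++
i=4 j=1: 21<22, i++
i=5 j=1: 24>22, j++
i=5 j=2: 24<25, i++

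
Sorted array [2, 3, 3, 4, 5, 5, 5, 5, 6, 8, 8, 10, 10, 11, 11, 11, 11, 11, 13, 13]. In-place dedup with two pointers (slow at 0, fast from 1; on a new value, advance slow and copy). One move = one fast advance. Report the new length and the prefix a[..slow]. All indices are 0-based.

length 9; prefix = [2, 3, 4, 5, 6, 8, 10, 11, 13]

slow=0 fast=1: a[fast]=3≠a[slow]=2 write a[1]=3, slow++,fast++
slow=1 fast=2: a[fast]=3=a[slow] dup, fast++
slow=1 fast=3: a[fast]=4≠a[slow]=3 write a[2]=4, slow++,fast++
slow=2 fast=4: a[fast]=5≠a[slow]=4 write a[3]=5, slow++,fast++
slow=3 fast=5: a[fast]=5=a[slow] dup, fast++
slow=3 fast=6: a[fast]=5=a[slow] dup, fast++
slow=3 fast=7: a[fast]=5=a[slow] dup, fast++
slow=3 fast=8: a[fast]=6≠a[slow]=5 write a[4]=6, slow++,fast++
slow=4 fast=9: a[fast]=8≠a[slow]=6 write a[5]=8, slow++,fast++
slow=5 fast=10: a[fast]=8=a[slow] dup, fast++
slow=5 fast=11: a[fast]=10≠a[slow]=8 write a[6]=10, slow++,fast++
slow=6 fast=12: a[fast]=10=a[slow] dup, fast++
slow=6 fast=13: a[fast]=11≠a[slow]=10 write a[7]=11, slow++,fast++
slow=7 fast=14: a[fast]=11=a[slow] dup, fast++
slow=7 fast=15: a[fast]=11=a[slow] dup, fast++
slow=7 fast=16: a[fast]=11=a[slow] dup, fast++
slow=7 fast=17: a[fast]=11=a[slow] dup, fast++
slow=7 fast=18: a[fast]=13≠a[slow]=11 write a[8]=13, slow++,fast++
slow=8 fast=19: a[fast]=13=a[slow] dup, fast++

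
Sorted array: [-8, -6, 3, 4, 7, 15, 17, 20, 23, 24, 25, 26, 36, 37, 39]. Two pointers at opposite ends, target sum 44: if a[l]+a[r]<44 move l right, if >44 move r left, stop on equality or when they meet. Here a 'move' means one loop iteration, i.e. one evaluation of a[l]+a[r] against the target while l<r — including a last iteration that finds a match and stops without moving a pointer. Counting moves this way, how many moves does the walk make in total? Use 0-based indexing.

[0,14] -8+39=31 <44 → l++
[1,14] -6+39=33 <44 → l++
[2,14] 3+39=42 <44 → l++
[3,14] 4+39=43 <44 → l++
[4,14] 7+39=46 >44 → r--
[4,13] 7+37=44 → found

6 moves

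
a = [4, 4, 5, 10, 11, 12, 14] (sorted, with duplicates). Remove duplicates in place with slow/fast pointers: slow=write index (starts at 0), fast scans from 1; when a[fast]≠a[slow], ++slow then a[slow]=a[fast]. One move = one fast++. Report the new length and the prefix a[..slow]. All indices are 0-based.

slow=0 fast=1: a[fast]=4=a[slow] dup, fast++
slow=0 fast=2: a[fast]=5≠a[slow]=4 write a[1]=5, slow++,fast++
slow=1 fast=3: a[fast]=10≠a[slow]=5 write a[2]=10, slow++,fast++
slow=2 fast=4: a[fast]=11≠a[slow]=10 write a[3]=11, slow++,fast++
slow=3 fast=5: a[fast]=12≠a[slow]=11 write a[4]=12, slow++,fast++
slow=4 fast=6: a[fast]=14≠a[slow]=12 write a[5]=14, slow++,fast++

length 6; prefix = [4, 5, 10, 11, 12, 14]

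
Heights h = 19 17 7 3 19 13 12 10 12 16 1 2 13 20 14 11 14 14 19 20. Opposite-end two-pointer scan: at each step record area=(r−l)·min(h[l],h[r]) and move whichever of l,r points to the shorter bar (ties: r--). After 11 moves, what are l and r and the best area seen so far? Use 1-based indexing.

l=12, r=20, best area=361

[1,20] min(19,20)*19=361 best=361 * → l++
[2,20] min(17,20)*18=306 best=361 → l++
[3,20] min(7,20)*17=119 best=361 → l++
[4,20] min(3,20)*16=48 best=361 → l++
[5,20] min(19,20)*15=285 best=361 → l++
[6,20] min(13,20)*14=182 best=361 → l++
[7,20] min(12,20)*13=156 best=361 → l++
[8,20] min(10,20)*12=120 best=361 → l++
[9,20] min(12,20)*11=132 best=361 → l++
[10,20] min(16,20)*10=160 best=361 → l++
[11,20] min(1,20)*9=9 best=361 → l++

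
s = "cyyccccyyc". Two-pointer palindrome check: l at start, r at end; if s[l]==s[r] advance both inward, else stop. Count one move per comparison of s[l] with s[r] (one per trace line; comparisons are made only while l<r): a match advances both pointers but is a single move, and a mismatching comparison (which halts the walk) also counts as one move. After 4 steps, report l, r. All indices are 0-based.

l=4, r=5

[0,9] 'c'=='c' → l++,r--
[1,8] 'y'=='y' → l++,r--
[2,7] 'y'=='y' → l++,r--
[3,6] 'c'=='c' → l++,r--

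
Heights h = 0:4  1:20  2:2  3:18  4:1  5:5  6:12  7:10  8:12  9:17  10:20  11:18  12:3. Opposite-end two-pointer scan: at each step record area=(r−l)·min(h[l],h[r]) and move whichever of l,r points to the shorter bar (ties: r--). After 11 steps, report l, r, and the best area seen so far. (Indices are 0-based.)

l=1, r=2, best area=180

[0,12] min(4,3)*12=36 best=36 * → r--
[0,11] min(4,18)*11=44 best=44 * → l++
[1,11] min(20,18)*10=180 best=180 * → r--
[1,10] min(20,20)*9=180 best=180 → r--
[1,9] min(20,17)*8=136 best=180 → r--
[1,8] min(20,12)*7=84 best=180 → r--
[1,7] min(20,10)*6=60 best=180 → r--
[1,6] min(20,12)*5=60 best=180 → r--
[1,5] min(20,5)*4=20 best=180 → r--
[1,4] min(20,1)*3=3 best=180 → r--
[1,3] min(20,18)*2=36 best=180 → r--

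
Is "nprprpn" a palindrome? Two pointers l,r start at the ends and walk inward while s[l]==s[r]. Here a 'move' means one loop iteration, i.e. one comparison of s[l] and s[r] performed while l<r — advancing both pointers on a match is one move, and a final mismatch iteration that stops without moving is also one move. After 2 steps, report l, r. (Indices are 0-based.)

[0,6] 'n'=='n' → l++,r--
[1,5] 'p'=='p' → l++,r--

l=2, r=4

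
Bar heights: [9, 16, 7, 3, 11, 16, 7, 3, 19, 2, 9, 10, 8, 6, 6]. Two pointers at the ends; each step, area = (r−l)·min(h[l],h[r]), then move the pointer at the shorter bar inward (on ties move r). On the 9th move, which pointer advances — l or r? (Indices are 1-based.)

l

[1,15] min(9,6)*14=84 best=84 * → r--
[1,14] min(9,6)*13=78 best=84 → r--
[1,13] min(9,8)*12=96 best=96 * → r--
[1,12] min(9,10)*11=99 best=99 * → l++
[2,12] min(16,10)*10=100 best=100 * → r--
[2,11] min(16,9)*9=81 best=100 → r--
[2,10] min(16,2)*8=16 best=100 → r--
[2,9] min(16,19)*7=112 best=112 * → l++
[3,9] min(7,19)*6=42 best=112 → l++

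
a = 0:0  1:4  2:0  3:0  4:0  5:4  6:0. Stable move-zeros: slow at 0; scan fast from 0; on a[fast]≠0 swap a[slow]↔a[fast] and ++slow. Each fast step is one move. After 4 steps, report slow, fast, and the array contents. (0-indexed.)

slow=1, fast=4, a=[4, 0, 0, 0, 0, 4, 0]

slow=0 fast=0: a[fast]=0, fast++
slow=0 fast=1: a[fast]=4≠0 swap→a[0]=4, slow++,fast++
slow=1 fast=2: a[fast]=0, fast++
slow=1 fast=3: a[fast]=0, fast++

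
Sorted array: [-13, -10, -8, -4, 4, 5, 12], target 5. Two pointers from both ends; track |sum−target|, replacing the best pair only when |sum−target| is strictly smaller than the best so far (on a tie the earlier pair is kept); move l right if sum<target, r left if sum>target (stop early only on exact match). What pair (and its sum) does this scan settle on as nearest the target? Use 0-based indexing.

[0,6] -13+12=-1 d=6 * → l++
[1,6] -10+12=2 d=3 * → l++
[2,6] -8+12=4 d=1 * → l++
[3,6] -4+12=8 d=3 → r--
[3,5] -4+5=1 d=4 → l++
[4,5] 4+5=9 d=4 → r--

pair (-8, 12) with sum 4 (|Δ|=1)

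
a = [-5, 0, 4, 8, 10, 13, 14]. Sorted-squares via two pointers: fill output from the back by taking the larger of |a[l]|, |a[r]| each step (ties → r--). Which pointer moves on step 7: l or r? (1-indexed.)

l=1 r=7: |-5|<=|14| out[7]=196, r--
l=1 r=6: |-5|<=|13| out[6]=169, r--
l=1 r=5: |-5|<=|10| out[5]=100, r--
l=1 r=4: |-5|<=|8| out[4]=64, r--
l=1 r=3: |-5|>|4| out[3]=25, l++
l=2 r=3: |0|<=|4| out[2]=16, r--
l=2 r=2: |0|<=|0| out[1]=0, r--

r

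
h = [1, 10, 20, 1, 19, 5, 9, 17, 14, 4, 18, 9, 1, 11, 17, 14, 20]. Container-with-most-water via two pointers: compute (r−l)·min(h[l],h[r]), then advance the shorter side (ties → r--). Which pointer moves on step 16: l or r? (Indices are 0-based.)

r

l=0 r=16: min(1,20)*16=16 best=16 *, l++
l=1 r=16: min(10,20)*15=150 best=150 *, l++
l=2 r=16: min(20,20)*14=280 best=280 *, r--
l=2 r=15: min(20,14)*13=182 best=280, r--
l=2 r=14: min(20,17)*12=204 best=280, r--
l=2 r=13: min(20,11)*11=121 best=280, r--
l=2 r=12: min(20,1)*10=10 best=280, r--
l=2 r=11: min(20,9)*9=81 best=280, r--
l=2 r=10: min(20,18)*8=144 best=280, r--
l=2 r=9: min(20,4)*7=28 best=280, r--
l=2 r=8: min(20,14)*6=84 best=280, r--
l=2 r=7: min(20,17)*5=85 best=280, r--
l=2 r=6: min(20,9)*4=36 best=280, r--
l=2 r=5: min(20,5)*3=15 best=280, r--
l=2 r=4: min(20,19)*2=38 best=280, r--
l=2 r=3: min(20,1)*1=1 best=280, r--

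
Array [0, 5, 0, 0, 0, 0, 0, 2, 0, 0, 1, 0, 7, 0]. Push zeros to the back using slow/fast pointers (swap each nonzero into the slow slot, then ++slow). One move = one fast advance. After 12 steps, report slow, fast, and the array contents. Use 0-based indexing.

slow=0 fast=0: a[fast]=0, fast++
slow=0 fast=1: a[fast]=5≠0 swap→a[0]=5, slow++,fast++
slow=1 fast=2: a[fast]=0, fast++
slow=1 fast=3: a[fast]=0, fast++
slow=1 fast=4: a[fast]=0, fast++
slow=1 fast=5: a[fast]=0, fast++
slow=1 fast=6: a[fast]=0, fast++
slow=1 fast=7: a[fast]=2≠0 swap→a[1]=2, slow++,fast++
slow=2 fast=8: a[fast]=0, fast++
slow=2 fast=9: a[fast]=0, fast++
slow=2 fast=10: a[fast]=1≠0 swap→a[2]=1, slow++,fast++
slow=3 fast=11: a[fast]=0, fast++

slow=3, fast=12, a=[5, 2, 1, 0, 0, 0, 0, 0, 0, 0, 0, 0, 7, 0]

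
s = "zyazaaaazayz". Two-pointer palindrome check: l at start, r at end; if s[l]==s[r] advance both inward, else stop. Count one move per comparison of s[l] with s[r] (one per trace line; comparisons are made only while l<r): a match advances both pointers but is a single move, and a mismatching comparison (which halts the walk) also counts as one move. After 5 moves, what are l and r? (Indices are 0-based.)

l=5, r=6

l=0 r=11: 'z'=='z', l++,r--
l=1 r=10: 'y'=='y', l++,r--
l=2 r=9: 'a'=='a', l++,r--
l=3 r=8: 'z'=='z', l++,r--
l=4 r=7: 'a'=='a', l++,r--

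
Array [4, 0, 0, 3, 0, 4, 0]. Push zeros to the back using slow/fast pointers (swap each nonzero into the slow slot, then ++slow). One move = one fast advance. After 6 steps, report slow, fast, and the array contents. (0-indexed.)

slow=3, fast=6, a=[4, 3, 4, 0, 0, 0, 0]

slow=0 fast=0: a[fast]=4≠0 swap→a[0]=4, slow++,fast++
slow=1 fast=1: a[fast]=0, fast++
slow=1 fast=2: a[fast]=0, fast++
slow=1 fast=3: a[fast]=3≠0 swap→a[1]=3, slow++,fast++
slow=2 fast=4: a[fast]=0, fast++
slow=2 fast=5: a[fast]=4≠0 swap→a[2]=4, slow++,fast++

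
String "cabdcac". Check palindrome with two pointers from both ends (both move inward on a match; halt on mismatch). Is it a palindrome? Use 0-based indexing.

not a palindrome (mismatch at 2,4)

[0,6] 'c'=='c' → l++,r--
[1,5] 'a'=='a' → l++,r--
[2,4] 'b'!='c' → stop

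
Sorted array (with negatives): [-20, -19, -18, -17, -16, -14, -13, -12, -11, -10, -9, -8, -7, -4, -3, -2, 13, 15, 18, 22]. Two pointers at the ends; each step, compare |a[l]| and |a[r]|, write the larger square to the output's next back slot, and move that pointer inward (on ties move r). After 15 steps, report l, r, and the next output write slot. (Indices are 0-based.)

l=11, r=15, next write slot=4

l=0 r=19: |-20|<=|22| out[19]=484, r--
l=0 r=18: |-20|>|18| out[18]=400, l++
l=1 r=18: |-19|>|18| out[17]=361, l++
l=2 r=18: |-18|<=|18| out[16]=324, r--
l=2 r=17: |-18|>|15| out[15]=324, l++
l=3 r=17: |-17|>|15| out[14]=289, l++
l=4 r=17: |-16|>|15| out[13]=256, l++
l=5 r=17: |-14|<=|15| out[12]=225, r--
l=5 r=16: |-14|>|13| out[11]=196, l++
l=6 r=16: |-13|<=|13| out[10]=169, r--
l=6 r=15: |-13|>|-2| out[9]=169, l++
l=7 r=15: |-12|>|-2| out[8]=144, l++
l=8 r=15: |-11|>|-2| out[7]=121, l++
l=9 r=15: |-10|>|-2| out[6]=100, l++
l=10 r=15: |-9|>|-2| out[5]=81, l++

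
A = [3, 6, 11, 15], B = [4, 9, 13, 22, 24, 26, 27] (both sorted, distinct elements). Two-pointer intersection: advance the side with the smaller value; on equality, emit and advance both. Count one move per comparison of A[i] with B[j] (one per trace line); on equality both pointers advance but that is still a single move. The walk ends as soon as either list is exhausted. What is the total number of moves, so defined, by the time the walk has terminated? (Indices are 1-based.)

7 moves

[i=1,j=1] 3<4 → i++
[i=2,j=1] 6>4 → j++
[i=2,j=2] 6<9 → i++
[i=3,j=2] 11>9 → j++
[i=3,j=3] 11<13 → i++
[i=4,j=3] 15>13 → j++
[i=4,j=4] 15<22 → i++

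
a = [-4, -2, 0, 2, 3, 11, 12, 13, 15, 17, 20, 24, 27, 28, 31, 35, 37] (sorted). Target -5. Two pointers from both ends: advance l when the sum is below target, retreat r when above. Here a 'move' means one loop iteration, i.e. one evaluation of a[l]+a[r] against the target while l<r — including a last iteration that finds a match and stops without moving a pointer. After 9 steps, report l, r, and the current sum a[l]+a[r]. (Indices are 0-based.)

l=0, r=7, sum=9

l=0 r=16: -4+37=33 >-5, r--
l=0 r=15: -4+35=31 >-5, r--
l=0 r=14: -4+31=27 >-5, r--
l=0 r=13: -4+28=24 >-5, r--
l=0 r=12: -4+27=23 >-5, r--
l=0 r=11: -4+24=20 >-5, r--
l=0 r=10: -4+20=16 >-5, r--
l=0 r=9: -4+17=13 >-5, r--
l=0 r=8: -4+15=11 >-5, r--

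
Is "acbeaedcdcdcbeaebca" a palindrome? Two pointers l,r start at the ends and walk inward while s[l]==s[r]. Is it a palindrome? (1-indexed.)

l=1 r=19: 'a'=='a', l++,r--
l=2 r=18: 'c'=='c', l++,r--
l=3 r=17: 'b'=='b', l++,r--
l=4 r=16: 'e'=='e', l++,r--
l=5 r=15: 'a'=='a', l++,r--
l=6 r=14: 'e'=='e', l++,r--
l=7 r=13: 'd'!='b', stop

not a palindrome (mismatch at 7,13)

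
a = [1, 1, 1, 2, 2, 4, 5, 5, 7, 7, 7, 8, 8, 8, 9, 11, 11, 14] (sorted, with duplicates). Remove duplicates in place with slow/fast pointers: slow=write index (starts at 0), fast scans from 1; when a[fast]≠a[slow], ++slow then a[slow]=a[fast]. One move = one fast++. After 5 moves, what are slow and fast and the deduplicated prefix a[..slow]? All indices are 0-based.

(s=0,f=1) a[fast]=1=a[slow] dup → fast++
(s=0,f=2) a[fast]=1=a[slow] dup → fast++
(s=0,f=3) a[fast]=2≠a[slow]=1 write a[1]=2 → slow++,fast++
(s=1,f=4) a[fast]=2=a[slow] dup → fast++
(s=1,f=5) a[fast]=4≠a[slow]=2 write a[2]=4 → slow++,fast++

slow=2, fast=6, prefix=[1, 2, 4]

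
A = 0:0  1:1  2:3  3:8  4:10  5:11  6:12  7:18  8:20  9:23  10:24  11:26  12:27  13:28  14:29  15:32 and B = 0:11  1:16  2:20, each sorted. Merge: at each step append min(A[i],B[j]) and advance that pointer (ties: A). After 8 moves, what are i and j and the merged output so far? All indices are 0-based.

[i=0,j=0] A[i]=0<=B[j]=11 take 0 → i++
[i=1,j=0] A[i]=1<=B[j]=11 take 1 → i++
[i=2,j=0] A[i]=3<=B[j]=11 take 3 → i++
[i=3,j=0] A[i]=8<=B[j]=11 take 8 → i++
[i=4,j=0] A[i]=10<=B[j]=11 take 10 → i++
[i=5,j=0] A[i]=11<=B[j]=11 take 11 → i++
[i=6,j=0] A[i]=12>B[j]=11 take 11 → j++
[i=6,j=1] A[i]=12<=B[j]=16 take 12 → i++

i=7, j=1, merged so far=[0, 1, 3, 8, 10, 11, 11, 12]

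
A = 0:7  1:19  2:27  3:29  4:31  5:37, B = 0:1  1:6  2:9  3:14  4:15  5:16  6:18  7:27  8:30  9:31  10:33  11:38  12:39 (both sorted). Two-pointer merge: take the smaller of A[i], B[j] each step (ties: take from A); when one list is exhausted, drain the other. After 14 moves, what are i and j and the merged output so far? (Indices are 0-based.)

i=5, j=9, merged so far=[1, 6, 7, 9, 14, 15, 16, 18, 19, 27, 27, 29, 30, 31]

[i=0,j=0] A[i]=7>B[j]=1 take 1 → j++
[i=0,j=1] A[i]=7>B[j]=6 take 6 → j++
[i=0,j=2] A[i]=7<=B[j]=9 take 7 → i++
[i=1,j=2] A[i]=19>B[j]=9 take 9 → j++
[i=1,j=3] A[i]=19>B[j]=14 take 14 → j++
[i=1,j=4] A[i]=19>B[j]=15 take 15 → j++
[i=1,j=5] A[i]=19>B[j]=16 take 16 → j++
[i=1,j=6] A[i]=19>B[j]=18 take 18 → j++
[i=1,j=7] A[i]=19<=B[j]=27 take 19 → i++
[i=2,j=7] A[i]=27<=B[j]=27 take 27 → i++
[i=3,j=7] A[i]=29>B[j]=27 take 27 → j++
[i=3,j=8] A[i]=29<=B[j]=30 take 29 → i++
[i=4,j=8] A[i]=31>B[j]=30 take 30 → j++
[i=4,j=9] A[i]=31<=B[j]=31 take 31 → i++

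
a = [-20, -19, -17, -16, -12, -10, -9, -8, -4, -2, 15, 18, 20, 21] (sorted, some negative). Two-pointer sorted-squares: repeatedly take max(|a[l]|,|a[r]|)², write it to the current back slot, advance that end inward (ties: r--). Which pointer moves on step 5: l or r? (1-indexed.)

r

l=1 r=14: |-20|<=|21| out[14]=441, r--
l=1 r=13: |-20|<=|20| out[13]=400, r--
l=1 r=12: |-20|>|18| out[12]=400, l++
l=2 r=12: |-19|>|18| out[11]=361, l++
l=3 r=12: |-17|<=|18| out[10]=324, r--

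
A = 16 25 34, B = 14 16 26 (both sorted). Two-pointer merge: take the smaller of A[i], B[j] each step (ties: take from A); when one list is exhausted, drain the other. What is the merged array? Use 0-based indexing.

i=0 j=0: A[i]=16>B[j]=14 take 14, j++
i=0 j=1: A[i]=16<=B[j]=16 take 16, i++
i=1 j=1: A[i]=25>B[j]=16 take 16, j++
i=1 j=2: A[i]=25<=B[j]=26 take 25, i++
i=2 j=2: A[i]=34>B[j]=26 take 26, j++
i=2 j=3: B done, take A[i]=34, i++

[14, 16, 16, 25, 26, 34]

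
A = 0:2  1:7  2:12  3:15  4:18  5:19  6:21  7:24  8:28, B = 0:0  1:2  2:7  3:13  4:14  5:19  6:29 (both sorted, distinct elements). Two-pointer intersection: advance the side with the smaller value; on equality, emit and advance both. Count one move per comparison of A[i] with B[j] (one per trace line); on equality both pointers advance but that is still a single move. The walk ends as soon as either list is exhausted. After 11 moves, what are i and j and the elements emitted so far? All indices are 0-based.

i=8, j=6, emitted=[2, 7, 19]

i=0 j=0: 2>0, j++
i=0 j=1: 2==2 emit, i++,j++
i=1 j=2: 7==7 emit, i++,j++
i=2 j=3: 12<13, i++
i=3 j=3: 15>13, j++
i=3 j=4: 15>14, j++
i=3 j=5: 15<19, i++
i=4 j=5: 18<19, i++
i=5 j=5: 19==19 emit, i++,j++
i=6 j=6: 21<29, i++
i=7 j=6: 24<29, i++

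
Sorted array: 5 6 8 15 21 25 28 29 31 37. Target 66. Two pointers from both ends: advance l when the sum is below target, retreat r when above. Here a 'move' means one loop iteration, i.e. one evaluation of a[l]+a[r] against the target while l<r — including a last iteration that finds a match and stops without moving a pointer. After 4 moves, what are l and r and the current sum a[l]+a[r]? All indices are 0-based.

l=4, r=9, sum=58

l=0 r=9: 5+37=42 <66, l++
l=1 r=9: 6+37=43 <66, l++
l=2 r=9: 8+37=45 <66, l++
l=3 r=9: 15+37=52 <66, l++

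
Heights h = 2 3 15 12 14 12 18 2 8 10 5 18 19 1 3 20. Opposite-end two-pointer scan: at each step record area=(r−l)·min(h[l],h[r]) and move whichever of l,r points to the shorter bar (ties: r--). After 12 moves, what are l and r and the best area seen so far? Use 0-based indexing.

l=12, r=15, best area=195

l=0 r=15: min(2,20)*15=30 best=30 *, l++
l=1 r=15: min(3,20)*14=42 best=42 *, l++
l=2 r=15: min(15,20)*13=195 best=195 *, l++
l=3 r=15: min(12,20)*12=144 best=195, l++
l=4 r=15: min(14,20)*11=154 best=195, l++
l=5 r=15: min(12,20)*10=120 best=195, l++
l=6 r=15: min(18,20)*9=162 best=195, l++
l=7 r=15: min(2,20)*8=16 best=195, l++
l=8 r=15: min(8,20)*7=56 best=195, l++
l=9 r=15: min(10,20)*6=60 best=195, l++
l=10 r=15: min(5,20)*5=25 best=195, l++
l=11 r=15: min(18,20)*4=72 best=195, l++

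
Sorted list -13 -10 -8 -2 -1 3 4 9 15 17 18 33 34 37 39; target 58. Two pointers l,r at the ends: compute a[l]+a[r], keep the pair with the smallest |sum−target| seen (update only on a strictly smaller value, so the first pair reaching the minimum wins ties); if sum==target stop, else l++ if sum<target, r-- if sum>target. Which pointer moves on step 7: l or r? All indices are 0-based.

[0,14] -13+39=26 d=32 * → l++
[1,14] -10+39=29 d=29 * → l++
[2,14] -8+39=31 d=27 * → l++
[3,14] -2+39=37 d=21 * → l++
[4,14] -1+39=38 d=20 * → l++
[5,14] 3+39=42 d=16 * → l++
[6,14] 4+39=43 d=15 * → l++

l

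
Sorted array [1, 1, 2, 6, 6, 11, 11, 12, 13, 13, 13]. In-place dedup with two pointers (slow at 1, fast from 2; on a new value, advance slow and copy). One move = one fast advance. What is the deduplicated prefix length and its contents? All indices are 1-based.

length 6; prefix = [1, 2, 6, 11, 12, 13]

(s=1,f=2) a[fast]=1=a[slow] dup → fast++
(s=1,f=3) a[fast]=2≠a[slow]=1 write a[2]=2 → slow++,fast++
(s=2,f=4) a[fast]=6≠a[slow]=2 write a[3]=6 → slow++,fast++
(s=3,f=5) a[fast]=6=a[slow] dup → fast++
(s=3,f=6) a[fast]=11≠a[slow]=6 write a[4]=11 → slow++,fast++
(s=4,f=7) a[fast]=11=a[slow] dup → fast++
(s=4,f=8) a[fast]=12≠a[slow]=11 write a[5]=12 → slow++,fast++
(s=5,f=9) a[fast]=13≠a[slow]=12 write a[6]=13 → slow++,fast++
(s=6,f=10) a[fast]=13=a[slow] dup → fast++
(s=6,f=11) a[fast]=13=a[slow] dup → fast++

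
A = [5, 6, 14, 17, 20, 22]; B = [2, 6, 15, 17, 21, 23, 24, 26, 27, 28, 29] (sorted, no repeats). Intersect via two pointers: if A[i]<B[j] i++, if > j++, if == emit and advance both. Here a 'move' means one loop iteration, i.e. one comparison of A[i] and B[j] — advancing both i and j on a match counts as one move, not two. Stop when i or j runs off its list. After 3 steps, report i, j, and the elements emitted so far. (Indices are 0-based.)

i=0 j=0: 5>2, j++
i=0 j=1: 5<6, i++
i=1 j=1: 6==6 emit, i++,j++

i=2, j=2, emitted=[6]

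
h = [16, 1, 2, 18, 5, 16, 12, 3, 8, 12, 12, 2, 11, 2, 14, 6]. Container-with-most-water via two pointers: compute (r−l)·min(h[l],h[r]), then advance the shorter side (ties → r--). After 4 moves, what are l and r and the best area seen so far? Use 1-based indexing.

l=1, r=12, best area=196

l=1 r=16: min(16,6)*15=90 best=90 *, r--
l=1 r=15: min(16,14)*14=196 best=196 *, r--
l=1 r=14: min(16,2)*13=26 best=196, r--
l=1 r=13: min(16,11)*12=132 best=196, r--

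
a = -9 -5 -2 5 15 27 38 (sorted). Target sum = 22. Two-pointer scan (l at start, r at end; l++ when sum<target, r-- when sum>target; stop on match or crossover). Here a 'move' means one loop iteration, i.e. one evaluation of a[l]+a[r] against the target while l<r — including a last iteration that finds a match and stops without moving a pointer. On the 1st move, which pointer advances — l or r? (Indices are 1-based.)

r

[1,7] -9+38=29 >22 → r--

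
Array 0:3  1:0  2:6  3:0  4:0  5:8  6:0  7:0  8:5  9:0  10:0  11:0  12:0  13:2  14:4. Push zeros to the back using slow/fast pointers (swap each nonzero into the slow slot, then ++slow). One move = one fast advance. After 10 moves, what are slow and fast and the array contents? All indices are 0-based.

slow=4, fast=10, a=[3, 6, 8, 5, 0, 0, 0, 0, 0, 0, 0, 0, 0, 2, 4]

slow=0 fast=0: a[fast]=3≠0 swap→a[0]=3, slow++,fast++
slow=1 fast=1: a[fast]=0, fast++
slow=1 fast=2: a[fast]=6≠0 swap→a[1]=6, slow++,fast++
slow=2 fast=3: a[fast]=0, fast++
slow=2 fast=4: a[fast]=0, fast++
slow=2 fast=5: a[fast]=8≠0 swap→a[2]=8, slow++,fast++
slow=3 fast=6: a[fast]=0, fast++
slow=3 fast=7: a[fast]=0, fast++
slow=3 fast=8: a[fast]=5≠0 swap→a[3]=5, slow++,fast++
slow=4 fast=9: a[fast]=0, fast++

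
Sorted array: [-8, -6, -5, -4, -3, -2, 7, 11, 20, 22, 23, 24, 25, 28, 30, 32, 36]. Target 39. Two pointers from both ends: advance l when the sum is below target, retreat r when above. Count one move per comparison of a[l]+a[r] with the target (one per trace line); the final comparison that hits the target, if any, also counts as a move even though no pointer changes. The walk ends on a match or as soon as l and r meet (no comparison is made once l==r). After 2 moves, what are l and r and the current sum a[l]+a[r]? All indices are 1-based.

[1,17] -8+36=28 <39 → l++
[2,17] -6+36=30 <39 → l++

l=3, r=17, sum=31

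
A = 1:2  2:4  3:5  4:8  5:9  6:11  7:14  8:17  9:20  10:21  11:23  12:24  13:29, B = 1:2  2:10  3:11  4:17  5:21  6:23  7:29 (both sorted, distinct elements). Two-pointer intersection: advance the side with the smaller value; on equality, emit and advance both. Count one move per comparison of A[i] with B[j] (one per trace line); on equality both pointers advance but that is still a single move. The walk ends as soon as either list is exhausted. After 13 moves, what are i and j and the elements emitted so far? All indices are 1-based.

i=13, j=7, emitted=[2, 11, 17, 21, 23]

i=1 j=1: 2==2 emit, i++,j++
i=2 j=2: 4<10, i++
i=3 j=2: 5<10, i++
i=4 j=2: 8<10, i++
i=5 j=2: 9<10, i++
i=6 j=2: 11>10, j++
i=6 j=3: 11==11 emit, i++,j++
i=7 j=4: 14<17, i++
i=8 j=4: 17==17 emit, i++,j++
i=9 j=5: 20<21, i++
i=10 j=5: 21==21 emit, i++,j++
i=11 j=6: 23==23 emit, i++,j++
i=12 j=7: 24<29, i++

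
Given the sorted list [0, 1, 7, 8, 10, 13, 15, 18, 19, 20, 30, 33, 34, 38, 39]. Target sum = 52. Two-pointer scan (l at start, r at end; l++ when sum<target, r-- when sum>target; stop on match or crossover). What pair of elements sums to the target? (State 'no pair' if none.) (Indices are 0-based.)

(13, 39)

[0,14] 0+39=39 <52 → l++
[1,14] 1+39=40 <52 → l++
[2,14] 7+39=46 <52 → l++
[3,14] 8+39=47 <52 → l++
[4,14] 10+39=49 <52 → l++
[5,14] 13+39=52 → found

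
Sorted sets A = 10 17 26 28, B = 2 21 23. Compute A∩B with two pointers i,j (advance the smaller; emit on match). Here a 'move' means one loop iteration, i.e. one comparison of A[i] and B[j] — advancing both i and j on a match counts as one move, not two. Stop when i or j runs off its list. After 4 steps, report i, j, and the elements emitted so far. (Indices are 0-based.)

i=0 j=0: 10>2, j++
i=0 j=1: 10<21, i++
i=1 j=1: 17<21, i++
i=2 j=1: 26>21, j++

i=2, j=2, emitted=[]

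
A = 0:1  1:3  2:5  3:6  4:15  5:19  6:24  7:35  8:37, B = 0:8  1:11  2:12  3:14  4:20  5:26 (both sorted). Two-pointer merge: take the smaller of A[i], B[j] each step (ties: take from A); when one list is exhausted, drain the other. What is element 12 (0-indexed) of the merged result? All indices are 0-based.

[i=0,j=0] A[i]=1<=B[j]=8 take 1 → i++
[i=1,j=0] A[i]=3<=B[j]=8 take 3 → i++
[i=2,j=0] A[i]=5<=B[j]=8 take 5 → i++
[i=3,j=0] A[i]=6<=B[j]=8 take 6 → i++
[i=4,j=0] A[i]=15>B[j]=8 take 8 → j++
[i=4,j=1] A[i]=15>B[j]=11 take 11 → j++
[i=4,j=2] A[i]=15>B[j]=12 take 12 → j++
[i=4,j=3] A[i]=15>B[j]=14 take 14 → j++
[i=4,j=4] A[i]=15<=B[j]=20 take 15 → i++
[i=5,j=4] A[i]=19<=B[j]=20 take 19 → i++
[i=6,j=4] A[i]=24>B[j]=20 take 20 → j++
[i=6,j=5] A[i]=24<=B[j]=26 take 24 → i++
[i=7,j=5] A[i]=35>B[j]=26 take 26 → j++
[i=7,j=6] B done, take A[i]=35 → i++
[i=8,j=6] B done, take A[i]=37 → i++

merged[12] = 26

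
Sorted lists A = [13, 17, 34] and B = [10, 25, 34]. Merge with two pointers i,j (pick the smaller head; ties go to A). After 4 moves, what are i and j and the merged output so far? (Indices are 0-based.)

[i=0,j=0] A[i]=13>B[j]=10 take 10 → j++
[i=0,j=1] A[i]=13<=B[j]=25 take 13 → i++
[i=1,j=1] A[i]=17<=B[j]=25 take 17 → i++
[i=2,j=1] A[i]=34>B[j]=25 take 25 → j++

i=2, j=2, merged so far=[10, 13, 17, 25]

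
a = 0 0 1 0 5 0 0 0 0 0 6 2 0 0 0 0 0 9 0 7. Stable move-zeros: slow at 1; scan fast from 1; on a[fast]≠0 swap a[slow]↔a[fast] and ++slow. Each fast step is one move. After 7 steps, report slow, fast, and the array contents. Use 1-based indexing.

slow=3, fast=8, a=[1, 5, 0, 0, 0, 0, 0, 0, 0, 0, 6, 2, 0, 0, 0, 0, 0, 9, 0, 7]

(s=1,f=1) a[fast]=0 → fast++
(s=1,f=2) a[fast]=0 → fast++
(s=1,f=3) a[fast]=1≠0 swap→a[1]=1 → slow++,fast++
(s=2,f=4) a[fast]=0 → fast++
(s=2,f=5) a[fast]=5≠0 swap→a[2]=5 → slow++,fast++
(s=3,f=6) a[fast]=0 → fast++
(s=3,f=7) a[fast]=0 → fast++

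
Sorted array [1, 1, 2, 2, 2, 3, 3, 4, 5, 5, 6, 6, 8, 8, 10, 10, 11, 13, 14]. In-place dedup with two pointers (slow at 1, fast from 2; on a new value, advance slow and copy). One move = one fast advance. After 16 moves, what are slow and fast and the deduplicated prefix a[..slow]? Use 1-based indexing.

slow=9, fast=18, prefix=[1, 2, 3, 4, 5, 6, 8, 10, 11]

(s=1,f=2) a[fast]=1=a[slow] dup → fast++
(s=1,f=3) a[fast]=2≠a[slow]=1 write a[2]=2 → slow++,fast++
(s=2,f=4) a[fast]=2=a[slow] dup → fast++
(s=2,f=5) a[fast]=2=a[slow] dup → fast++
(s=2,f=6) a[fast]=3≠a[slow]=2 write a[3]=3 → slow++,fast++
(s=3,f=7) a[fast]=3=a[slow] dup → fast++
(s=3,f=8) a[fast]=4≠a[slow]=3 write a[4]=4 → slow++,fast++
(s=4,f=9) a[fast]=5≠a[slow]=4 write a[5]=5 → slow++,fast++
(s=5,f=10) a[fast]=5=a[slow] dup → fast++
(s=5,f=11) a[fast]=6≠a[slow]=5 write a[6]=6 → slow++,fast++
(s=6,f=12) a[fast]=6=a[slow] dup → fast++
(s=6,f=13) a[fast]=8≠a[slow]=6 write a[7]=8 → slow++,fast++
(s=7,f=14) a[fast]=8=a[slow] dup → fast++
(s=7,f=15) a[fast]=10≠a[slow]=8 write a[8]=10 → slow++,fast++
(s=8,f=16) a[fast]=10=a[slow] dup → fast++
(s=8,f=17) a[fast]=11≠a[slow]=10 write a[9]=11 → slow++,fast++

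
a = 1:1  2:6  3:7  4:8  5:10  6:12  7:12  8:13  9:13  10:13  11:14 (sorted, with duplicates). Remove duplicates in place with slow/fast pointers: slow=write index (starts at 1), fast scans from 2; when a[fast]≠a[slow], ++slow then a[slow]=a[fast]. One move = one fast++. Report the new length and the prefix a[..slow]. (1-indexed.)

length 8; prefix = [1, 6, 7, 8, 10, 12, 13, 14]

(s=1,f=2) a[fast]=6≠a[slow]=1 write a[2]=6 → slow++,fast++
(s=2,f=3) a[fast]=7≠a[slow]=6 write a[3]=7 → slow++,fast++
(s=3,f=4) a[fast]=8≠a[slow]=7 write a[4]=8 → slow++,fast++
(s=4,f=5) a[fast]=10≠a[slow]=8 write a[5]=10 → slow++,fast++
(s=5,f=6) a[fast]=12≠a[slow]=10 write a[6]=12 → slow++,fast++
(s=6,f=7) a[fast]=12=a[slow] dup → fast++
(s=6,f=8) a[fast]=13≠a[slow]=12 write a[7]=13 → slow++,fast++
(s=7,f=9) a[fast]=13=a[slow] dup → fast++
(s=7,f=10) a[fast]=13=a[slow] dup → fast++
(s=7,f=11) a[fast]=14≠a[slow]=13 write a[8]=14 → slow++,fast++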